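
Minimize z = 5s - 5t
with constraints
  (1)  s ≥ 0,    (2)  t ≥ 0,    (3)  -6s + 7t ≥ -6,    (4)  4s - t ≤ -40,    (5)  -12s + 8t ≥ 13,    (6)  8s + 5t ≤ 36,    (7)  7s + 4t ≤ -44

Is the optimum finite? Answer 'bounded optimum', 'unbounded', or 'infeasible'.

The boundaries t = 0 and 4s - t = -40 meet at (-10, 0), but that point violates s ≥ 0. Every candidate vertex is excluded by some other constraint, so the feasible region is empty.

infeasible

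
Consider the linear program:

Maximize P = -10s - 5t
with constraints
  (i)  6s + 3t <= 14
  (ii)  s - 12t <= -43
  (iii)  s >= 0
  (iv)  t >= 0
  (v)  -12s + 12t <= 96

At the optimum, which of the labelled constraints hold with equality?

(ii) and (iii)

Extreme points and P = -10s - 5t:
  (13/25, 272/75) → P = -70/3
  (0, 14/3) → P = -70/3
  (0, 43/12) → P = -215/12

The maximum is at (0, 43/12). Substituting into each constraint, equality holds for (ii) and (iii); the remaining constraints have slack.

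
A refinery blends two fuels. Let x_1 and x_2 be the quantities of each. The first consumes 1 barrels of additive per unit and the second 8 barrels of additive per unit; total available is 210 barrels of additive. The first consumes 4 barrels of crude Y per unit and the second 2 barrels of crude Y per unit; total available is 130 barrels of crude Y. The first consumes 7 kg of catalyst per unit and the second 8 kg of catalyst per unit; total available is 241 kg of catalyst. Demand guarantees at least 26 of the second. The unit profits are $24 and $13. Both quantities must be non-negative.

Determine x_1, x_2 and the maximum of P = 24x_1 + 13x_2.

x_1 = 2, x_2 = 26, maximum P = 386

Corner points and P = 24x_1 + 13x_2:
  (0, 105/4) → P = 1365/4
  (0, 26) → P = 338
  (2, 26) → P = 386

At the optimal vertex, x_1 + 8x_2 = 210 and x_2 = 26.
Solving simultaneously gives x_1 = 2, x_2 = 26.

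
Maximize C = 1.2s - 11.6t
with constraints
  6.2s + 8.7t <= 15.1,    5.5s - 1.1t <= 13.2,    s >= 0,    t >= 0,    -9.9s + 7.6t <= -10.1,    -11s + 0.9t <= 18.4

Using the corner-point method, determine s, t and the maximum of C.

s = 2.4, t = 0, maximum C = 2.88

Extreme points and C = 1.2s - 11.6t:
  (1195/497, 11/497) → C = 92/35
  (20263/13325, 8687/13325) → C = -382268/66625
  (12/5, 0) → C = 72/25
  (101/99, 0) → C = 202/165

At the optimal vertex, 5.5s - 1.1t = 13.2 and t = 0.
Solving simultaneously gives s = 12/5, t = 0.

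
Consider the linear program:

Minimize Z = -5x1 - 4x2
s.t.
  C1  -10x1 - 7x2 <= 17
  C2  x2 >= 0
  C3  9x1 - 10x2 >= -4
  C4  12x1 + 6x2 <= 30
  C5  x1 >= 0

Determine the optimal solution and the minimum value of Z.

x1 = 46/29, x2 = 53/29, minimum Z = -442/29

Corner points and Z = -5x1 - 4x2:
  (5/2, 0) → Z = -25/2
  (0, 0) → Z = 0
  (46/29, 53/29) → Z = -442/29
  (0, 2/5) → Z = -8/5

The optimum lies where 9x1 - 10x2 = -4 and 12x1 + 6x2 = 30.
Solving simultaneously gives x1 = 46/29, x2 = 53/29.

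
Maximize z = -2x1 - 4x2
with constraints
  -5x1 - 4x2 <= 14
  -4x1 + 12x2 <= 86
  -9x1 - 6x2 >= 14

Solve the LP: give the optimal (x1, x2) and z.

x1 = 14/3, x2 = -28/3, maximum z = 28

Feasible corners and z = -2x1 - 4x2:
  (-128/19, 187/38) → z = -118/19
  (14/3, -28/3) → z = 28
  (-57/11, 359/66) → z = -376/33

The optimum lies where -5x1 - 4x2 = 14 and -9x1 - 6x2 = 14.
Solving simultaneously gives x1 = 14/3, x2 = -28/3.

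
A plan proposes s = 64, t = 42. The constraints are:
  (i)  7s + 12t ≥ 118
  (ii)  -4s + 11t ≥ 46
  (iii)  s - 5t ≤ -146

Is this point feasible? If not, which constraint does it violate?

feasible

(i): 952 ≥ 118 ✓
(ii): 206 ≥ 46 ✓
(iii): -146 ≤ -146 ✓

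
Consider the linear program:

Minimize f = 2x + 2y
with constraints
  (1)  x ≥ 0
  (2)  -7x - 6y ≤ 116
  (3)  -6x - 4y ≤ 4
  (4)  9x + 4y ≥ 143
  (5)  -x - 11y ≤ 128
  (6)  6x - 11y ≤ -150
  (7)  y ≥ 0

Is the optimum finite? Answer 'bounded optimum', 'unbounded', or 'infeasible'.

Feasible corners and f = 2x + 2y:
  (0, 143/4) → f = 143/2
  (973/123, 736/41) → f = 6362/123
The feasible region has finitely many vertices and no improving ray; the minimum is 6362/123 at (973/123, 736/41).

bounded optimum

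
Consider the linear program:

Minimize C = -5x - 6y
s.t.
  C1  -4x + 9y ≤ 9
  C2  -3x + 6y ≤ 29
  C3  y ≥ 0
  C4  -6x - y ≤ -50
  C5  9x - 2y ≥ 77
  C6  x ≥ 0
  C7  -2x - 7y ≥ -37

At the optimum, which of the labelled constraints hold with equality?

C3 and C7

Corner points and C = -5x - 6y:
  (77/9, 0) → C = -385/9
  (37/2, 0) → C = -185/2
  (613/67, 179/67) → C = -4139/67

The minimum is at (37/2, 0). Substituting into each constraint, equality holds for C3 and C7; the remaining constraints have slack.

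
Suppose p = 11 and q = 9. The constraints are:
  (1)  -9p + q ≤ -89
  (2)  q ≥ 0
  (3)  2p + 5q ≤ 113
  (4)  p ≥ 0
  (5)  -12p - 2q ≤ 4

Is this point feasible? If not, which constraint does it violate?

(1): -90 ≤ -89 ✓
(2): 9 ≥ 0 ✓
(3): 67 ≤ 113 ✓
(4): 11 ≥ 0 ✓
(5): -150 ≤ 4 ✓

feasible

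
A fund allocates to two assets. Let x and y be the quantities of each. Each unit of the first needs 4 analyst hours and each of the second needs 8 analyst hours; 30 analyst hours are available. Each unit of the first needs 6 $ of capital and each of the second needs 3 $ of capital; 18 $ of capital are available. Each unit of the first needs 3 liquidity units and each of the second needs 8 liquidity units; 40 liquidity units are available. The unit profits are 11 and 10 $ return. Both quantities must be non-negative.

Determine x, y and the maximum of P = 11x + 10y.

Feasible corners and P = 11x + 10y:
  (0, 0) → P = 0
  (0, 15/4) → P = 75/2
  (3, 0) → P = 33
  (3/2, 3) → P = 93/2

The binding constraints are 4x + 8y = 30 and 6x + 3y = 18.
Solving simultaneously gives x = 3/2, y = 3.

x = 3/2, y = 3, maximum P = 93/2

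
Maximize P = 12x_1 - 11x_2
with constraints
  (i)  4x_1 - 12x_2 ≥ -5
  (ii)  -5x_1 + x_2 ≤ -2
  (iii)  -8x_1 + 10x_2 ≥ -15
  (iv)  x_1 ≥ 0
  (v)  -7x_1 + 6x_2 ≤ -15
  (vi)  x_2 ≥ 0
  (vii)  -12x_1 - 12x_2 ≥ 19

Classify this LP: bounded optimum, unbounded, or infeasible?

The boundaries 4x_1 - 12x_2 = -5 and -8x_1 + 10x_2 = -15 meet at (115/28, 25/14), but that point violates -12x_1 - 12x_2 ≥ 19. Every candidate vertex is excluded by some other constraint, so the feasible region is empty.

infeasible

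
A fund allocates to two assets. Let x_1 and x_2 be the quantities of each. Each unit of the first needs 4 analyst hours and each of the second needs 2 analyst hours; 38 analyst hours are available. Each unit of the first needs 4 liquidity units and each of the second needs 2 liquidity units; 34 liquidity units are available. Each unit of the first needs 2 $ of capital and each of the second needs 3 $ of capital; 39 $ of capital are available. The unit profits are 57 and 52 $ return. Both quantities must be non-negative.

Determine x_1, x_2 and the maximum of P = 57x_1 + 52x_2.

x_1 = 3, x_2 = 11, maximum P = 743

Feasible corners and P = 57x_1 + 52x_2:
  (0, 0) → P = 0
  (0, 13) → P = 676
  (17/2, 0) → P = 969/2
  (3, 11) → P = 743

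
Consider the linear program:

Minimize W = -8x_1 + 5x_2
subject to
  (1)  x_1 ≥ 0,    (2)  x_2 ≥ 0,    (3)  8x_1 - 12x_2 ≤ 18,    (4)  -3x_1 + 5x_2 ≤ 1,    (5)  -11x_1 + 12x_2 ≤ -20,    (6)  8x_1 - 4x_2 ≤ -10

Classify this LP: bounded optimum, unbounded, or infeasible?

The boundaries x_2 = 0 and 8x_1 - 12x_2 = 18 meet at (9/4, 0), but that point violates 8x_1 - 4x_2 ≤ -10. Every candidate vertex is excluded by some other constraint, so the feasible region is empty.

infeasible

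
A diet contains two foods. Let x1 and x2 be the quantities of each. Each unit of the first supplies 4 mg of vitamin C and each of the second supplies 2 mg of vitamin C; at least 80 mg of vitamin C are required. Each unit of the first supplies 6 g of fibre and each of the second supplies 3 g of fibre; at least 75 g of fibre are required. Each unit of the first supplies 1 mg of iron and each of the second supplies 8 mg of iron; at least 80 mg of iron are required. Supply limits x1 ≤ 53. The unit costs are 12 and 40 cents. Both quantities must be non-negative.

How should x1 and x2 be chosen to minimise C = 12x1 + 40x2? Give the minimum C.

Vertices and C = 12x1 + 40x2:
  (0, 40) → C = 1600
  (16, 8) → C = 512
  (53, 27/8) → C = 771
The feasible region is unbounded (it extends along (0, 1)), but C strictly increases along every unbounded feasible direction, so there is no improving ray and the minimum is attained at a vertex.

At the optimal vertex, 4x1 + 2x2 = 80 and x1 + 8x2 = 80.
Solving simultaneously gives x1 = 16, x2 = 8.

x1 = 16, x2 = 8, minimum C = 512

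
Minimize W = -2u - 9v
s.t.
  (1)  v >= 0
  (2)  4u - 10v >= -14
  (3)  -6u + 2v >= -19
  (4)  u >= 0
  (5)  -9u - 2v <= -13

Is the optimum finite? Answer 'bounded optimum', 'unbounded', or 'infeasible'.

bounded optimum

Vertices and W = -2u - 9v:
  (19/6, 0) → W = -19/3
  (13/9, 0) → W = -26/9
  (109/26, 40/13) → W = -469/13
  (51/49, 89/49) → W = -129/7
The feasible region has finitely many vertices and no improving ray; the minimum is -469/13 at (109/26, 40/13).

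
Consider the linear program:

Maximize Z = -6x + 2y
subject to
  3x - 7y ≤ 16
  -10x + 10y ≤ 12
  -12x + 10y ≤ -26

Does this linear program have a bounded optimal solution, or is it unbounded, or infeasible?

bounded optimum

Vertices and Z = -6x + 2y:
  (11/27, -19/9) → Z = -20/3
  (19, 101/5) → Z = -368/5
The feasible region has finitely many vertices and no improving ray; the maximum is -20/3 at (11/27, -19/9).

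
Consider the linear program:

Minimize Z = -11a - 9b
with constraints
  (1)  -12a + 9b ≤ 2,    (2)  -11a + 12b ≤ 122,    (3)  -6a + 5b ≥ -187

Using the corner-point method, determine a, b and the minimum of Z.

Feasible corners and Z = -11a - 9b:
  (358/15, 1442/45) → Z = -8264/15
  (-1693/6, -376) → Z = 38927/6
  (2854/17, 2789/17) → Z = -56495/17

The binding constraints are -11a + 12b = 122 and -6a + 5b = -187.
Solving simultaneously gives a = 2854/17, b = 2789/17.

a = 2854/17, b = 2789/17, minimum Z = -56495/17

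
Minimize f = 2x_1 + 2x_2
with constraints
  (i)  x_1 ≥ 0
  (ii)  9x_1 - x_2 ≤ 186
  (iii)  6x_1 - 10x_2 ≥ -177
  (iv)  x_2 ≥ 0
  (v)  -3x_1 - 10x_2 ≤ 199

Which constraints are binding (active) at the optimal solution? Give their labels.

(i) and (iv)

Vertices and f = 2x_1 + 2x_2:
  (0, 177/10) → f = 177/5
  (0, 0) → f = 0
  (97/4, 129/4) → f = 113
  (62/3, 0) → f = 124/3

The minimum is at (0, 0). Substituting into each constraint, equality holds for (i) and (iv); the remaining constraints have slack.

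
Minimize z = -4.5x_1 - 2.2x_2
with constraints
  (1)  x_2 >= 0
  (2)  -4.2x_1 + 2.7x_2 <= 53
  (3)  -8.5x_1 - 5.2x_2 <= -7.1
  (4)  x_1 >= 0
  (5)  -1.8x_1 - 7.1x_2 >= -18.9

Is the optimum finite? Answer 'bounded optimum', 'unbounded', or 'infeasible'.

Vertices and z = -4.5x_1 - 2.2x_2:
  (71/85, 0) → z = -639/170
  (10.5, 0) → z = -47.25
  (0, 71/52) → z = -781/260
  (0, 189/71) → z = -2079/355
The feasible region has finitely many vertices and no improving ray; the minimum is -47.25 at (10.5, 0).

bounded optimum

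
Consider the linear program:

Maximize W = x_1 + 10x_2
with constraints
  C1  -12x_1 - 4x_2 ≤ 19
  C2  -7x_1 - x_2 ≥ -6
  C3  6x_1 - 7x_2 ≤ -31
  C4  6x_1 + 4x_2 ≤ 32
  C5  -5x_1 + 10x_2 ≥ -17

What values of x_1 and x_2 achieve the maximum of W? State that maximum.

x_1 = -17/2, x_2 = 83/4, maximum W = 199

Vertices and W = x_1 + 10x_2:
  (-257/108, 43/18) → W = 2323/108
  (-17/2, 83/4) → W = 199
  (1/5, 23/5) → W = 231/5
  (-4/11, 94/11) → W = 936/11

The binding constraints are -12x_1 - 4x_2 = 19 and 6x_1 + 4x_2 = 32.
Solving simultaneously gives x_1 = -17/2, x_2 = 83/4.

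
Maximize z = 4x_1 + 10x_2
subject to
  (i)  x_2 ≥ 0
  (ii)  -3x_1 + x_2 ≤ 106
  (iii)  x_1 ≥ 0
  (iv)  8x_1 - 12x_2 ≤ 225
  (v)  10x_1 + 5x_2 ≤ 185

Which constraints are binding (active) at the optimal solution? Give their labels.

(iii) and (v)

Vertices and z = 4x_1 + 10x_2:
  (0, 0) → z = 0
  (37/2, 0) → z = 74
  (0, 37) → z = 370

The maximum is at (0, 37). Substituting into each constraint, equality holds for (iii) and (v); the remaining constraints have slack.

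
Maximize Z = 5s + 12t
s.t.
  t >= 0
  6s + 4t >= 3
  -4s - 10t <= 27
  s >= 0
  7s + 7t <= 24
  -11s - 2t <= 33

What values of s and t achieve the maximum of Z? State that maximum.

s = 0, t = 24/7, maximum Z = 288/7

Feasible corners and Z = 5s + 12t:
  (1/2, 0) → Z = 5/2
  (24/7, 0) → Z = 120/7
  (0, 3/4) → Z = 9
  (0, 24/7) → Z = 288/7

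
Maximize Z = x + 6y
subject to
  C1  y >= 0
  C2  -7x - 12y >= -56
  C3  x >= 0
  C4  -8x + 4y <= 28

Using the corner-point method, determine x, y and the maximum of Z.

Vertices and Z = x + 6y:
  (8, 0) → Z = 8
  (0, 0) → Z = 0
  (0, 14/3) → Z = 28

x = 0, y = 14/3, maximum Z = 28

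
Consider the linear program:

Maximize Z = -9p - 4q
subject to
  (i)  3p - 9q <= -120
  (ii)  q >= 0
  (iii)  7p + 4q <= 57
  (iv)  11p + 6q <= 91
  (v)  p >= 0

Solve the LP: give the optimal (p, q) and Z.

p = 0, q = 40/3, maximum Z = -160/3

Corner points and Z = -9p - 4q:
  (11/25, 337/25) → Z = -1447/25
  (0, 40/3) → Z = -160/3
  (0, 57/4) → Z = -57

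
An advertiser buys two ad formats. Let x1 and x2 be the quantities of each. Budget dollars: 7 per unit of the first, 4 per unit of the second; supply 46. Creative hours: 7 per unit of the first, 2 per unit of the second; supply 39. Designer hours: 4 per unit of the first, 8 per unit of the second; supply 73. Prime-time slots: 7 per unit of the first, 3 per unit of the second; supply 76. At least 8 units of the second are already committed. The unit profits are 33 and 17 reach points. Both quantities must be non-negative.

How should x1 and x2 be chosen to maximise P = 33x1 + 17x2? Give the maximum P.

Corner points and P = 33x1 + 17x2:
  (0, 73/8) → P = 1241/8
  (0, 8) → P = 136
  (19/10, 327/40) → P = 8067/40
  (2, 8) → P = 202

The optimum lies where 7x1 + 4x2 = 46 and x2 = 8.
Solving simultaneously gives x1 = 2, x2 = 8.

x1 = 2, x2 = 8, maximum P = 202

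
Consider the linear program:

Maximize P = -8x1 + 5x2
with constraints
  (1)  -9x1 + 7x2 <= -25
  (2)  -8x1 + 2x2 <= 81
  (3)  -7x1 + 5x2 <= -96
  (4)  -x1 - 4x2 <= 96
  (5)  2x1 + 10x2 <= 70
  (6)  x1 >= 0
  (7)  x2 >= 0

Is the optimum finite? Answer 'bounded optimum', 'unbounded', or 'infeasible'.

bounded optimum

Vertices and P = -8x1 + 5x2:
  (131/8, 149/40) → P = -899/8
  (96/7, 0) → P = -768/7
  (35, 0) → P = -280
The feasible region has finitely many vertices and no improving ray; the maximum is -768/7 at (96/7, 0).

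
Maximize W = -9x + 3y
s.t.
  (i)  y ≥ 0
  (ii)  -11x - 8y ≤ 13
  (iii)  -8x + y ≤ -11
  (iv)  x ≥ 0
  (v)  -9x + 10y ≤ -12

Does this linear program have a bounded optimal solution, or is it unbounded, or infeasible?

Vertices and W = -9x + 3y:
  (11/8, 0) → W = -99/8
  (98/71, 3/71) → W = -873/71
The feasible region has finitely many vertices and no improving ray; the maximum is -873/71 at (98/71, 3/71).

bounded optimum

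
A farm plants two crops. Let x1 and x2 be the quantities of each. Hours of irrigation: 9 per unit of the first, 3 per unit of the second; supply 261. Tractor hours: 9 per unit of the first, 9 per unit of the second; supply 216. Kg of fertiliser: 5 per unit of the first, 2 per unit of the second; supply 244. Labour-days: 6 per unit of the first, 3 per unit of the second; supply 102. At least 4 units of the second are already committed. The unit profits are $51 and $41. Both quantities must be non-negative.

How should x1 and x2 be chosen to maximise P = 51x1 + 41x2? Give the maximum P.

x1 = 10, x2 = 14, maximum P = 1084

Extreme points and P = 51x1 + 41x2:
  (0, 24) → P = 984
  (0, 4) → P = 164
  (10, 14) → P = 1084
  (15, 4) → P = 929

The optimum lies where 9x1 + 9x2 = 216 and 6x1 + 3x2 = 102.
Solving simultaneously gives x1 = 10, x2 = 14.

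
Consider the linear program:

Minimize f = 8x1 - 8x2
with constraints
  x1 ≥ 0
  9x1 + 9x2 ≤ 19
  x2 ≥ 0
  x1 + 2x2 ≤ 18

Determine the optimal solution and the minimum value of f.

x1 = 0, x2 = 19/9, minimum f = -152/9

Vertices and f = 8x1 - 8x2:
  (0, 19/9) → f = -152/9
  (0, 0) → f = 0
  (19/9, 0) → f = 152/9

The binding constraints are x1 = 0 and 9x1 + 9x2 = 19.
Solving simultaneously gives x1 = 0, x2 = 19/9.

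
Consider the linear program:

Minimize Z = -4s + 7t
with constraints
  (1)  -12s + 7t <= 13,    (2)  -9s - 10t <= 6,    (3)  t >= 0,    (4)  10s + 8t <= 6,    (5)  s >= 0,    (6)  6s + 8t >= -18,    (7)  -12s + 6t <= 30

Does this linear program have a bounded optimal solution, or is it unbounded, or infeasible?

Extreme points and Z = -4s + 7t:
  (3/5, 0) → Z = -12/5
  (0, 0) → Z = 0
  (0, 3/4) → Z = 21/4
The feasible region has finitely many vertices and no improving ray; the minimum is -12/5 at (3/5, 0).

bounded optimum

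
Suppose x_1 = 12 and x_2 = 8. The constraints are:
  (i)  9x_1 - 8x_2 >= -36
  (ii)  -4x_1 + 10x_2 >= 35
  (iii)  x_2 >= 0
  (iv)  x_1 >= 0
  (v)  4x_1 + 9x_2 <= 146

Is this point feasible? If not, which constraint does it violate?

not feasible — violates (ii)

Constraint (ii): -4x_1 + 10x_2 = 32, which is not ≥ 35. All other constraints are satisfied.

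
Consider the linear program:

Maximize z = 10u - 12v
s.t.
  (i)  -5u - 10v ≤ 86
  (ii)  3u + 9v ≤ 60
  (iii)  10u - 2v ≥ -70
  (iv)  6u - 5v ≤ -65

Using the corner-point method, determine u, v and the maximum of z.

Extreme points and z = 10u - 12v:
  (-85/16, 135/16) → z = -1235/8
  (-95/23, 185/23) → z = -3170/23
  (-110/19, 115/19) → z = -2480/19

At the optimal vertex, 10u - 2v = -70 and 6u - 5v = -65.
Solving simultaneously gives u = -110/19, v = 115/19.

u = -110/19, v = 115/19, maximum z = -2480/19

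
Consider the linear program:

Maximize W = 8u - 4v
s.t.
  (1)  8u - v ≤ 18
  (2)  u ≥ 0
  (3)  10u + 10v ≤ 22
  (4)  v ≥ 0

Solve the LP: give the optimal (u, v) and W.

Corner points and W = 8u - 4v:
  (0, 11/5) → W = -44/5
  (0, 0) → W = 0
  (11/5, 0) → W = 88/5

u = 11/5, v = 0, maximum W = 88/5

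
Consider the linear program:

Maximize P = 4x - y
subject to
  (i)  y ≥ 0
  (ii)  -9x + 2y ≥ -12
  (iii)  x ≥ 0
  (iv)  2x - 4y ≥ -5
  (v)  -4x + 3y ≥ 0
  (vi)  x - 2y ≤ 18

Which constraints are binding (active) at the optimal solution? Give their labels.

(iv) and (v)

Vertices and P = 4x - y:
  (0, 0) → P = 0
  (0, 5/4) → P = -5/4
  (3/2, 2) → P = 4

The maximum is at (3/2, 2). Substituting into each constraint, equality holds for (iv) and (v); the remaining constraints have slack.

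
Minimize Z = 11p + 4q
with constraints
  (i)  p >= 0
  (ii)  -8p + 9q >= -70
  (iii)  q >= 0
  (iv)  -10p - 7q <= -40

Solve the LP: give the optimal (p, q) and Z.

p = 0, q = 40/7, minimum Z = 160/7

Feasible corners and Z = 11p + 4q:
  (0, 40/7) → Z = 160/7
  (35/4, 0) → Z = 385/4
  (4, 0) → Z = 44
The feasible region is unbounded (it extends along (0, 1), (9, 8)), but Z strictly increases along every unbounded feasible direction, so there is no improving ray and the minimum is attained at a vertex.

The optimum lies where p = 0 and -10p - 7q = -40.
Solving simultaneously gives p = 0, q = 40/7.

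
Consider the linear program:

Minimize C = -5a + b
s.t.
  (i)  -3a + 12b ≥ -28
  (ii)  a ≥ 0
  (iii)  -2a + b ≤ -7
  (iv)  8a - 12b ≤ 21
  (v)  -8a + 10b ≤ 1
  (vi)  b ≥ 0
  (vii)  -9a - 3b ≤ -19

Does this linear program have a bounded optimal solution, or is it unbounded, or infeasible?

unbounded

From the feasible point (63/16, 7/8), moving in the direction (10, 8) keeps every constraint satisfied while C decreases without bound.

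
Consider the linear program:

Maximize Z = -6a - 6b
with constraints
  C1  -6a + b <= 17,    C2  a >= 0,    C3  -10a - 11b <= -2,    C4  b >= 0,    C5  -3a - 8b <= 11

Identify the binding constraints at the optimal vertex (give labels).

C2 and C3

Corner points and Z = -6a - 6b:
  (0, 17) → Z = -102
  (0, 2/11) → Z = -12/11
  (1/5, 0) → Z = -6/5
The feasible region is unbounded (it extends along (1, 0), (1, 6)), but Z strictly decreases along every unbounded feasible direction, so there is no improving ray and the maximum is attained at a vertex.

The maximum is at (0, 2/11). Substituting into each constraint, equality holds for C2 and C3; the remaining constraints have slack.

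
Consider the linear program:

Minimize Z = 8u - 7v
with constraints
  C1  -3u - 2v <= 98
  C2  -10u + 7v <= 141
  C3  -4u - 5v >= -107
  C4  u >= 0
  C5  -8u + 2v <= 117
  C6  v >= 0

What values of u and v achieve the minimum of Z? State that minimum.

u = 22/39, v = 817/39, minimum Z = -5543/39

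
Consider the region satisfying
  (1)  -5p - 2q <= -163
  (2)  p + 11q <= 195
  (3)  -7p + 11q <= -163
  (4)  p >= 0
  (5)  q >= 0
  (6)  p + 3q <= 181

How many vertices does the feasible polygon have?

Pairwise boundary intersections that survive every other constraint:
  (2119/69, 326/69)
  (163/5, 0)
  (179/4, 601/44)
  (703/4, 7/4)
  (181, 0)

5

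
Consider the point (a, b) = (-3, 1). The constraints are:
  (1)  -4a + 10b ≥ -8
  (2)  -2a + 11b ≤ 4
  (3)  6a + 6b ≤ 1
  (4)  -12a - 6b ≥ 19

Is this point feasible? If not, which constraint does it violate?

Constraint (2): -2a + 11b = 17, which is not ≤ 4. All other constraints are satisfied.

not feasible — violates (2)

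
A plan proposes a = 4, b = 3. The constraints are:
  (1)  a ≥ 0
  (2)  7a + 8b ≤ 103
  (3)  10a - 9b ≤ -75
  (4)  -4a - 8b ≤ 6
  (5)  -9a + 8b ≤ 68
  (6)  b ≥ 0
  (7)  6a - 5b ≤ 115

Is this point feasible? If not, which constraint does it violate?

not feasible — violates (3)

Constraint (3): 10a - 9b = 13, which is not ≤ -75. All other constraints are satisfied.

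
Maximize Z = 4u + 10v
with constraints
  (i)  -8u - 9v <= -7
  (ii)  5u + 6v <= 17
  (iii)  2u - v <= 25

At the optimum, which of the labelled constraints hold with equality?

(i) and (ii)

Feasible corners and Z = 4u + 10v:
  (-37, 101/3) → Z = 566/3
  (116/13, -93/13) → Z = -466/13
  (167/17, -91/17) → Z = -242/17

The maximum is at (-37, 101/3). Substituting into each constraint, equality holds for (i) and (ii); the remaining constraints have slack.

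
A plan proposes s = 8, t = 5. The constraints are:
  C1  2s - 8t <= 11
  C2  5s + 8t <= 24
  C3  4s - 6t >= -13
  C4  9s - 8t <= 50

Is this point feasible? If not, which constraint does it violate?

Constraint C2: 5s + 8t = 80, which is not ≤ 24. All other constraints are satisfied.

not feasible — violates C2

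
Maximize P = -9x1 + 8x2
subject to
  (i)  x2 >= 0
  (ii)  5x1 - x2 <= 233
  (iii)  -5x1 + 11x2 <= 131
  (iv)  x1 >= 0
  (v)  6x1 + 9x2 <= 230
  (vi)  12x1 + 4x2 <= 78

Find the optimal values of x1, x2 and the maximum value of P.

x1 = 0, x2 = 131/11, maximum P = 1048/11

Vertices and P = -9x1 + 8x2:
  (0, 0) → P = 0
  (13/2, 0) → P = -117/2
  (0, 131/11) → P = 1048/11
  (167/76, 981/76) → P = 6345/76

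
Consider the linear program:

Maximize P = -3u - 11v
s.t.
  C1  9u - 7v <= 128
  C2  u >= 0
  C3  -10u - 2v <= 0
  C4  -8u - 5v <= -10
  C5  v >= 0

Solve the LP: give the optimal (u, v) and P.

u = 5/4, v = 0, maximum P = -15/4

Corner points and P = -3u - 11v:
  (128/9, 0) → P = -128/3
  (0, 2) → P = -22
  (5/4, 0) → P = -15/4
The feasible region is unbounded (it extends along (0, 1), (7, 9)), but P strictly decreases along every unbounded feasible direction, so there is no improving ray and the maximum is attained at a vertex.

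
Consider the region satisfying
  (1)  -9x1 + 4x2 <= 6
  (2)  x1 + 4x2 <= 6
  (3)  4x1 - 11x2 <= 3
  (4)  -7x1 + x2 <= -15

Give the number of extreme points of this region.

3

Pairwise boundary intersections that survive every other constraint:
  (26/9, 7/9)
  (66/29, 27/29)
  (162/73, 39/73)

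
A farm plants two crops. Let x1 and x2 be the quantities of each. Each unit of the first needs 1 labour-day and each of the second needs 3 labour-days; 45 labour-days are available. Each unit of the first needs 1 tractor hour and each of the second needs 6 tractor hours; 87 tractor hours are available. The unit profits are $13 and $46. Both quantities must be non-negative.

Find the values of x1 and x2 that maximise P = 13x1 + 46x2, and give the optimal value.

x1 = 3, x2 = 14, maximum P = 683

Corner points and P = 13x1 + 46x2:
  (0, 0) → P = 0
  (0, 29/2) → P = 667
  (45, 0) → P = 585
  (3, 14) → P = 683

The binding constraints are x1 + 3x2 = 45 and x1 + 6x2 = 87.
Solving simultaneously gives x1 = 3, x2 = 14.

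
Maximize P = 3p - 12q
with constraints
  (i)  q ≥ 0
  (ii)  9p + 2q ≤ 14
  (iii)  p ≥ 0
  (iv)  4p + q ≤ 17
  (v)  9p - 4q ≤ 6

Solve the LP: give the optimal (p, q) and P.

Corner points and P = 3p - 12q:
  (0, 0) → P = 0
  (2/3, 0) → P = 2
  (0, 7) → P = -84
  (34/27, 4/3) → P = -110/9

p = 2/3, q = 0, maximum P = 2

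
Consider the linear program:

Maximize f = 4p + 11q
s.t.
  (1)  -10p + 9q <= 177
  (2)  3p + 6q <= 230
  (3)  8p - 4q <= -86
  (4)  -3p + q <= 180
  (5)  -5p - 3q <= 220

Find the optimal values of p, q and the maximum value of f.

Extreme points and f = 4p + 11q:
  (-33/16, 139/8) → f = 1463/8
  (-837/25, -263/15) → f = -24509/75
  (-569/22, -665/22) → f = -9591/22

p = -33/16, q = 139/8, maximum f = 1463/8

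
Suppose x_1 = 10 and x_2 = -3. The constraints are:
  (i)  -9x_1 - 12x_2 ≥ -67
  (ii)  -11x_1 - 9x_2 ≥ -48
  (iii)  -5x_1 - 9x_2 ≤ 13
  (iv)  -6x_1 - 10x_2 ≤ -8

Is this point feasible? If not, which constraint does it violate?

Constraint (ii): -11x_1 - 9x_2 = -83, which is not ≥ -48. All other constraints are satisfied.

not feasible — violates (ii)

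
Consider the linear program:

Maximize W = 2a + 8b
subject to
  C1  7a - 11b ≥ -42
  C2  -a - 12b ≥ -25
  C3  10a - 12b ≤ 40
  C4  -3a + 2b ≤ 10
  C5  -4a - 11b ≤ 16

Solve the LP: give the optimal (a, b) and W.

a = 65/11, b = 35/22, maximum W = 270/11

Vertices and W = 2a + 8b:
  (65/11, 35/22) → W = 270/11
  (-35/19, 85/38) → W = 270/19
  (124/79, -160/79) → W = -1032/79
  (-142/41, -8/41) → W = -348/41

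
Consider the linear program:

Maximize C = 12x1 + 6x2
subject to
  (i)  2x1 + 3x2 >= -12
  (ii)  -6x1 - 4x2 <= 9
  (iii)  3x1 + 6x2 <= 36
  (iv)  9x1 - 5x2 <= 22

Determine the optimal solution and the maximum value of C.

Corner points and C = 12x1 + 6x2:
  (-33/4, 81/8) → C = -153/4
  (43/66, -71/22) → C = -127/11
  (104/23, 86/23) → C = 1764/23

x1 = 104/23, x2 = 86/23, maximum C = 1764/23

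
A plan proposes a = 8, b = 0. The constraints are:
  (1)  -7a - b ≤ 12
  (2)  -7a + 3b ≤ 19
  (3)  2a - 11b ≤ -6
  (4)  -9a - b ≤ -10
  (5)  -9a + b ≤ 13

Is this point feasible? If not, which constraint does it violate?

Constraint (3): 2a - 11b = 16, which is not ≤ -6. All other constraints are satisfied.

not feasible — violates (3)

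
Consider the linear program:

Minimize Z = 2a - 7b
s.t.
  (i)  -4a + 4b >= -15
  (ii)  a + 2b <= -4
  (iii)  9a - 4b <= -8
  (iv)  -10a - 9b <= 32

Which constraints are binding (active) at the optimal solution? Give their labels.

Vertices and Z = 2a - 7b:
  (-16/11, -14/11) → Z = 6
  (-28/11, -8/11) → Z = 0
  (-200/121, -208/121) → Z = 96/11

The minimum is at (-28/11, -8/11). Substituting into each constraint, equality holds for (ii) and (iv); the remaining constraints have slack.

(ii) and (iv)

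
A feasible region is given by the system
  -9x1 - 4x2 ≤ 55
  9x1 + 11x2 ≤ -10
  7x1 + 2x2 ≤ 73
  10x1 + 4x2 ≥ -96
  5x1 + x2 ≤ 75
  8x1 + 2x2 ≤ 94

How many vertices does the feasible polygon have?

5

Of the 15 pairwise boundary intersections, those satisfying every inequality are:
  (-565/63, 45/7)
  (355/11, -950/11)
  (823/59, -727/59)
  (21, -37)
  (28, -65)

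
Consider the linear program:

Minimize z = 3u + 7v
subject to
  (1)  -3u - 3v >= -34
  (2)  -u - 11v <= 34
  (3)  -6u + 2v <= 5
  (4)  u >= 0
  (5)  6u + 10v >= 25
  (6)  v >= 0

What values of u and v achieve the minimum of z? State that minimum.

u = 25/6, v = 0, minimum z = 25/2

Vertices and z = 3u + 7v:
  (53/24, 73/8) → z = 141/2
  (34/3, 0) → z = 34
  (0, 5/2) → z = 35/2
  (25/6, 0) → z = 25/2

At the optimal vertex, 6u + 10v = 25 and v = 0.
Solving simultaneously gives u = 25/6, v = 0.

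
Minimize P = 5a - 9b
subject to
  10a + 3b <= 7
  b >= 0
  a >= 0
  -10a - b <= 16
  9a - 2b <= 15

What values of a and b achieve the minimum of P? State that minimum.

Corner points and P = 5a - 9b:
  (7/10, 0) → P = 7/2
  (0, 7/3) → P = -21
  (0, 0) → P = 0

a = 0, b = 7/3, minimum P = -21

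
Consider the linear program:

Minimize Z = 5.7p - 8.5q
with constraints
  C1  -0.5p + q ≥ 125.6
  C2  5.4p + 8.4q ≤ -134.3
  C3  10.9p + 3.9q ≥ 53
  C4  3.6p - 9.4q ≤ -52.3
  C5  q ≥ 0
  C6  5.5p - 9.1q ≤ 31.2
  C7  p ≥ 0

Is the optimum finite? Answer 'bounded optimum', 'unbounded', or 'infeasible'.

The boundaries -0.5p + q = 125.6 and 5.5p - 9.1q = 31.2 meet at (117416/95, 14128/19), but that point violates 5.4p + 8.4q ≤ -134.3. Every candidate vertex is excluded by some other constraint, so the feasible region is empty.

infeasible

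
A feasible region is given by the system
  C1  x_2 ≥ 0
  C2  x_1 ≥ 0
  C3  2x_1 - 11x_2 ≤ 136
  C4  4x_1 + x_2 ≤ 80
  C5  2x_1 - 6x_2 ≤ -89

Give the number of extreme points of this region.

The feasible vertices (each the meet of two boundaries and inside every other half-plane) are:
  (0, 80)
  (0, 89/6)
  (391/26, 258/13)

3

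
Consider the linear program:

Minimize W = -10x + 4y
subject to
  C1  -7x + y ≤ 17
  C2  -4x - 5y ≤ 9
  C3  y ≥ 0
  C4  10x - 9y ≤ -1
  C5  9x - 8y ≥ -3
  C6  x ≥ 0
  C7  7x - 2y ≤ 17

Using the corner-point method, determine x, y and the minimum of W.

Corner points and W = -10x + 4y:
  (0, 1/9) → W = 4/9
  (155/43, 177/43) → W = -842/43
  (0, 3/8) → W = 3/2
  (71/19, 87/19) → W = -362/19

The binding constraints are 10x - 9y = -1 and 7x - 2y = 17.
Solving simultaneously gives x = 155/43, y = 177/43.

x = 155/43, y = 177/43, minimum W = -842/43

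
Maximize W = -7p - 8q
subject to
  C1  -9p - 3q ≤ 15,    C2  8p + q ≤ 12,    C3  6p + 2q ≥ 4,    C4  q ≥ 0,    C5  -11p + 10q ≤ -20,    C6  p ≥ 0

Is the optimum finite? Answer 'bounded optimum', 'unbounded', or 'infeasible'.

The boundaries 8p + q = 12 and 6p + 2q = 4 meet at (2, -4), but that point violates q ≥ 0. Every candidate vertex is excluded by some other constraint, so the feasible region is empty.

infeasible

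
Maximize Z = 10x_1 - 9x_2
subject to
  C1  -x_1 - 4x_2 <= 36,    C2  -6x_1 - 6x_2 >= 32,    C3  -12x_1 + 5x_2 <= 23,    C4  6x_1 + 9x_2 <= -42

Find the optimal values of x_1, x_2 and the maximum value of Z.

Corner points and Z = 10x_1 - 9x_2:
  (44/9, -92/9) → Z = 1268/9
  (-272/53, -409/53) → Z = 961/53
  (-2, -10/3) → Z = 10
  (-139/46, -61/23) → Z = -146/23

The optimum lies where -x_1 - 4x_2 = 36 and -6x_1 - 6x_2 = 32.
Solving simultaneously gives x_1 = 44/9, x_2 = -92/9.

x_1 = 44/9, x_2 = -92/9, maximum Z = 1268/9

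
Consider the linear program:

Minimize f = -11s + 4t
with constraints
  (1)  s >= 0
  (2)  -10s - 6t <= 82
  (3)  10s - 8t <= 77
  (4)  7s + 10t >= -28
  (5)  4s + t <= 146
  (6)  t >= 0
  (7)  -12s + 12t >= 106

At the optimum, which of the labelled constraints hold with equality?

(5) and (7)

Vertices and f = -11s + 4t:
  (0, 146) → f = 584
  (0, 53/6) → f = 106/3
  (823/30, 544/15) → f = -1567/10

The minimum is at (823/30, 544/15). Substituting into each constraint, equality holds for (5) and (7); the remaining constraints have slack.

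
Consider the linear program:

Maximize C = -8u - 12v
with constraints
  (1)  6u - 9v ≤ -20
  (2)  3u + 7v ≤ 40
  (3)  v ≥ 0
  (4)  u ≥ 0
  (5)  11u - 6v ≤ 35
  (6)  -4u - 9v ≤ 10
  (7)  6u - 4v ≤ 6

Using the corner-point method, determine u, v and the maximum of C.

Extreme points and C = -8u - 12v:
  (220/69, 100/23) → C = -5360/69
  (0, 20/9) → C = -80/3
  (0, 40/7) → C = -480/7

The binding constraints are 6u - 9v = -20 and u = 0.
Solving simultaneously gives u = 0, v = 20/9.

u = 0, v = 20/9, maximum C = -80/3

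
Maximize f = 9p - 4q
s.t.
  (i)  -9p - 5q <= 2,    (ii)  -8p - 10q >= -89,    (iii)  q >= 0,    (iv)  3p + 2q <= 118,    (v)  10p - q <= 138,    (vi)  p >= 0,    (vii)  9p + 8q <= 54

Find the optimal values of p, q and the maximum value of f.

Extreme points and f = 9p - 4q:
  (0, 0) → f = 0
  (6, 0) → f = 54
  (0, 27/4) → f = -27

The binding constraints are q = 0 and 9p + 8q = 54.
Solving simultaneously gives p = 6, q = 0.

p = 6, q = 0, maximum f = 54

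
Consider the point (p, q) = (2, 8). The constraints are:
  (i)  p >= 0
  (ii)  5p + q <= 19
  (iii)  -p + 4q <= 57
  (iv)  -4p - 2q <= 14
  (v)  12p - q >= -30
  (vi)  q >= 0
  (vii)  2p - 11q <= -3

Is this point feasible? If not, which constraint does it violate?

feasible

(i): 2 ≥ 0 ✓
(ii): 18 ≤ 19 ✓
(iii): 30 ≤ 57 ✓
(iv): -24 ≤ 14 ✓
(v): 16 ≥ -30 ✓
(vi): 8 ≥ 0 ✓
(vii): -84 ≤ -3 ✓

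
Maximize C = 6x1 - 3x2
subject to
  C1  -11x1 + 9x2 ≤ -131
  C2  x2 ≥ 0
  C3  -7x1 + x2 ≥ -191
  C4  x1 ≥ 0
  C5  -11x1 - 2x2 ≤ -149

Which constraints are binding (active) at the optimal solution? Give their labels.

C2 and C3

Extreme points and C = 6x1 - 3x2:
  (397/13, 296/13) → C = 1494/13
  (1603/121, 18/11) → C = 9024/121
  (191/7, 0) → C = 1146/7
  (149/11, 0) → C = 894/11

The maximum is at (191/7, 0). Substituting into each constraint, equality holds for C2 and C3; the remaining constraints have slack.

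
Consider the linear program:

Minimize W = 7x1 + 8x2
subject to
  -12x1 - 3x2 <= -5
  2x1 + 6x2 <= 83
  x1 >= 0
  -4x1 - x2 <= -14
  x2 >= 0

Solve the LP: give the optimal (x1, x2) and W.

Extreme points and W = 7x1 + 8x2:
  (1/22, 152/11) → W = 2439/22
  (83/2, 0) → W = 581/2
  (7/2, 0) → W = 49/2

The binding constraints are -4x1 - x2 = -14 and x2 = 0.
Solving simultaneously gives x1 = 7/2, x2 = 0.

x1 = 7/2, x2 = 0, minimum W = 49/2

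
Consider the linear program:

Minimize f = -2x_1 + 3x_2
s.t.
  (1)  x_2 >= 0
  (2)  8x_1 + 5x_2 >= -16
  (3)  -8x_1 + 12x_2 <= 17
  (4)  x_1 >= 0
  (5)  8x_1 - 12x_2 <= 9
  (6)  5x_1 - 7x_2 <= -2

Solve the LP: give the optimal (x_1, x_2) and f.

x_1 = 0, x_2 = 2/7, minimum f = 6/7

Vertices and f = -2x_1 + 3x_2:
  (0, 17/12) → f = 17/4
  (95/4, 69/4) → f = 17/4
  (0, 2/7) → f = 6/7

At the optimal vertex, x_1 = 0 and 5x_1 - 7x_2 = -2.
Solving simultaneously gives x_1 = 0, x_2 = 2/7.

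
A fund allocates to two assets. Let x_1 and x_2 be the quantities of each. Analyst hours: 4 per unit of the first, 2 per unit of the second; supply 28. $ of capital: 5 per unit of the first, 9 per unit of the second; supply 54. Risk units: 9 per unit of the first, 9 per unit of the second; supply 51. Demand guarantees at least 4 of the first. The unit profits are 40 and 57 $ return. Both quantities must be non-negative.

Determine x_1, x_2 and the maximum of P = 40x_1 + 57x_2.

Feasible corners and P = 40x_1 + 57x_2:
  (17/3, 0) → P = 680/3
  (4, 0) → P = 160
  (4, 5/3) → P = 255

The binding constraints are 9x_1 + 9x_2 = 51 and x_1 = 4.
Solving simultaneously gives x_1 = 4, x_2 = 5/3.

x_1 = 4, x_2 = 5/3, maximum P = 255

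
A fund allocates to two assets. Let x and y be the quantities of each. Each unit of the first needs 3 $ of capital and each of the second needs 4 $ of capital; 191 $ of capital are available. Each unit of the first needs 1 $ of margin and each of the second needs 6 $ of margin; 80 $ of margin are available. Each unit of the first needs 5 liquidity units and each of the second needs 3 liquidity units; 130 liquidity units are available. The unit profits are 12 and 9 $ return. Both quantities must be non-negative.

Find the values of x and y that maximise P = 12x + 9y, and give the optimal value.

x = 20, y = 10, maximum P = 330

Vertices and P = 12x + 9y:
  (0, 0) → P = 0
  (0, 40/3) → P = 120
  (26, 0) → P = 312
  (20, 10) → P = 330

The binding constraints are x + 6y = 80 and 5x + 3y = 130.
Solving simultaneously gives x = 20, y = 10.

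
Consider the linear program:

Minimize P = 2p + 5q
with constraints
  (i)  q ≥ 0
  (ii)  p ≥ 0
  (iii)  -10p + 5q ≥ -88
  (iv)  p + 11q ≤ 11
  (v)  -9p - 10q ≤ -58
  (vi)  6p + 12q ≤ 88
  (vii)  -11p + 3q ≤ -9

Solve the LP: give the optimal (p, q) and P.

Feasible corners and P = 2p + 5q:
  (44/5, 0) → P = 88/5
  (58/9, 0) → P = 116/9
  (1023/115, 22/115) → P = 2156/115
  (528/89, 41/89) → P = 1261/89

The binding constraints are q = 0 and -9p - 10q = -58.
Solving simultaneously gives p = 58/9, q = 0.

p = 58/9, q = 0, minimum P = 116/9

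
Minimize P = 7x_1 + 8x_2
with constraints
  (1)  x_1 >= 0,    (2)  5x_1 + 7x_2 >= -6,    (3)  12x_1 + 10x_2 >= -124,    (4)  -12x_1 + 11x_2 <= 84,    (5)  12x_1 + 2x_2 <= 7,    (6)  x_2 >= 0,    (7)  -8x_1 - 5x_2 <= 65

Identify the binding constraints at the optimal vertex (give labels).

Feasible corners and P = 7x_1 + 8x_2:
  (0, 7/2) → P = 28
  (0, 0) → P = 0
  (7/12, 0) → P = 49/12

The minimum is at (0, 0). Substituting into each constraint, equality holds for (1) and (6); the remaining constraints have slack.

(1) and (6)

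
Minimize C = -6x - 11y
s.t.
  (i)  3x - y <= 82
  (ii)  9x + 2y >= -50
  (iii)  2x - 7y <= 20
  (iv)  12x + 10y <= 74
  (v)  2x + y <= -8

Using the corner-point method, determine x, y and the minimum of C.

Feasible corners and C = -6x - 11y:
  (-310/67, -280/67) → C = 4940/67
  (-34/5, 28/5) → C = -104/5
  (-9/4, -7/2) → C = 52

The optimum lies where 9x + 2y = -50 and 2x + y = -8.
Solving simultaneously gives x = -34/5, y = 28/5.

x = -34/5, y = 28/5, minimum C = -104/5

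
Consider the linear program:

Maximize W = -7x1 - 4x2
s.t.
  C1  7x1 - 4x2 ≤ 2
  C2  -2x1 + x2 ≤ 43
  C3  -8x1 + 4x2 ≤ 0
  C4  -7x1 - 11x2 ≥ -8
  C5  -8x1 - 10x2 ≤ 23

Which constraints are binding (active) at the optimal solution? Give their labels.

C3 and C5

Feasible corners and W = -7x1 - 4x2:
  (18/35, 2/5) → W = -26/5
  (-12/17, -59/34) → W = 202/17
  (8/29, 16/29) → W = -120/29
  (-23/28, -23/14) → W = 345/28

The maximum is at (-23/28, -23/14). Substituting into each constraint, equality holds for C3 and C5; the remaining constraints have slack.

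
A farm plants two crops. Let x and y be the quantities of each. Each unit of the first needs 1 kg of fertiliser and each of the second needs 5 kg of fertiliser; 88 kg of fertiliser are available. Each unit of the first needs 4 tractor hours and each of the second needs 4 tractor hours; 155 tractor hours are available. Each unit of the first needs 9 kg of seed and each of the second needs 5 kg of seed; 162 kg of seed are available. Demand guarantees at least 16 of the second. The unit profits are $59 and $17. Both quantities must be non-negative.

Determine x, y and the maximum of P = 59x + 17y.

Vertices and P = 59x + 17y:
  (0, 88/5) → P = 1496/5
  (0, 16) → P = 272
  (8, 16) → P = 744

At the optimal vertex, x + 5y = 88 and y = 16.
Solving simultaneously gives x = 8, y = 16.

x = 8, y = 16, maximum P = 744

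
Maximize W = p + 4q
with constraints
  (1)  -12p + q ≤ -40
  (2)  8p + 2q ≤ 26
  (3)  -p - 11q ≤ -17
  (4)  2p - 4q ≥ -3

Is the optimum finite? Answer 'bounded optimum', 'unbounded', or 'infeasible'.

infeasible

The boundaries -12p + q = -40 and 8p + 2q = 26 meet at (53/16, -1/4), but that point violates -p - 11q ≤ -17. Every candidate vertex is excluded by some other constraint, so the feasible region is empty.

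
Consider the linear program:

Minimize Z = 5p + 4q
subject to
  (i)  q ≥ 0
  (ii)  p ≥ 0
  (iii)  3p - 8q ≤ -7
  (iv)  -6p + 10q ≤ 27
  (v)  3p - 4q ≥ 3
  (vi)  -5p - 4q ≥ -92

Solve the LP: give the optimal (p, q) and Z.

Extreme points and Z = 5p + 4q:
  (13/3, 5/2) → Z = 95/3
  (177/13, 311/52) → Z = 92
  (95/8, 261/32) → Z = 92

p = 13/3, q = 5/2, minimum Z = 95/3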